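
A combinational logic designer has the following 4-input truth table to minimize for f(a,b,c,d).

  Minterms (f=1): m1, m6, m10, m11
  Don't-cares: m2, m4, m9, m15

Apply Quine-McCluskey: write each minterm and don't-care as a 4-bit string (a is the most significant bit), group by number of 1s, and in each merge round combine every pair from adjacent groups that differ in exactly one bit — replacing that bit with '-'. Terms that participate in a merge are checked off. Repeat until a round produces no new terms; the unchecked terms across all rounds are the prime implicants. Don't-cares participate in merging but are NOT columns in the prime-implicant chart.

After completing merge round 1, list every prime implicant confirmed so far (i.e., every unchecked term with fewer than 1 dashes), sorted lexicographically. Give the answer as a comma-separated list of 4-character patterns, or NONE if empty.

[col 0] 0001*, 0010*, 0100*, 0110*, 1001*, 1010*, 1011*, 1111*
[col 1] -001, -010, 0-10, 01-0, 1-11, 10-1, 101-
Prime implicants: -001, -010, 0-10, 01-0, 1-11, 10-1, 101-

NONE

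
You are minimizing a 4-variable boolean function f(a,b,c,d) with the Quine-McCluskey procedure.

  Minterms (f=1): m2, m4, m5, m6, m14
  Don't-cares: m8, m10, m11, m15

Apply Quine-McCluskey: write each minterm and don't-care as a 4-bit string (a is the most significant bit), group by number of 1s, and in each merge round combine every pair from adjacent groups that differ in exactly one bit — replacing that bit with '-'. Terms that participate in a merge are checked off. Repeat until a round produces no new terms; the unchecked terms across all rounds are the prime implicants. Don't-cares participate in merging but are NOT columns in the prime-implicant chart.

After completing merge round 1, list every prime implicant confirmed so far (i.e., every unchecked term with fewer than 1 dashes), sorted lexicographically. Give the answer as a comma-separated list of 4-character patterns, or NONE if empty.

NONE

size-2^0 implicants → 0010(✓)  0100(✓)  0101(✓)  0110(✓)  1000(✓)  1010(✓)  1011(✓)  1110(✓)  1111(✓)
size-2^1 implicants → -010(✓)  -110(✓)  0-10(✓)  01-0  010-  1-10(✓)  1-11(✓)  10-0  101-(✓)  111-(✓)
size-2^2 implicants → --10  1-1-
Unchecked terms (primes): --10, 01-0, 010-, 1-1-, 10-0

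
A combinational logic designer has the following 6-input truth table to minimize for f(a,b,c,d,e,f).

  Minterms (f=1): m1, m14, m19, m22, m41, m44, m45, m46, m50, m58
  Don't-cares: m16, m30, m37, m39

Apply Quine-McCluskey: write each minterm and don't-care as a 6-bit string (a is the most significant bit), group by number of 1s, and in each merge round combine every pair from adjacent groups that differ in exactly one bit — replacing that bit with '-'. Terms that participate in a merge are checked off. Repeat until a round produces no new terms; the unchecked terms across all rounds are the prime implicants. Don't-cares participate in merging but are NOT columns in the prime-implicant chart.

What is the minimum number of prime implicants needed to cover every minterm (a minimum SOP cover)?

7

[col 0] 000001, 001110*, 010000, 010011, 010110*, 011110*, 100101*, 100111*, 101001*, 101100*, 101101*, 101110*, 110010*, 111010*
[col 1] -01110, 0-1110, 01-110, 10-101, 1001-1, 101-01, 1011-0, 10110-, 11-010
Prime implicants: -01110, 0-1110, 000001, 01-110, 010000, 010011, 10-101, 1001-1, 101-01, 1011-0, 10110-, 11-010
PI chart (minterm → PIs covering it):
  1 | 000001  (sole → essential)
  14 | -01110,0-1110
  19 | 010011  (sole → essential)
  22 | 01-110  (sole → essential)
  41 | 101-01  (sole → essential)
  44 | 1011-0,10110-
  45 | 10-101,101-01,10110-
  46 | -01110,1011-0
  50 | 11-010  (sole → essential)
  58 | 11-010  (sole → essential)
Essential prime implicants: 000001, 01-110, 010011, 101-01, 11-010
Petrick residual → -01110, 1011-0
Minimum SOP uses 7 PIs: b'cdef' + a'b'c'd'e'f + a'bdef' + a'bc'd'ef + ab'ce'f + ab'cdf' + abd'ef'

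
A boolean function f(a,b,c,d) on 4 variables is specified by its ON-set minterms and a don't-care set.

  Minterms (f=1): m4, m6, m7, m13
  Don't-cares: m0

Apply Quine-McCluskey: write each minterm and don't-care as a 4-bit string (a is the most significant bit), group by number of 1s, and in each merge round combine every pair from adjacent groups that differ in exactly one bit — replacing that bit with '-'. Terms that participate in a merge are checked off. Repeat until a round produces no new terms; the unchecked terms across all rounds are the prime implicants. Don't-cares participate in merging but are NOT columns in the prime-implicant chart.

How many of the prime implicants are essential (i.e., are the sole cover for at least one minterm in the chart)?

2

Round 0: 0000✓ 0100✓ 0110✓ 0111✓ 1101
Round 1: 0-00 01-0 011-
PIs = {0-00, 01-0, 011-, 1101}
Coverage chart:
  m4: 0-00,01-0
  m6: 01-0,011-
  m7: 011- ←essential
  m13: 1101 ←essential
Essential: 011-, 1101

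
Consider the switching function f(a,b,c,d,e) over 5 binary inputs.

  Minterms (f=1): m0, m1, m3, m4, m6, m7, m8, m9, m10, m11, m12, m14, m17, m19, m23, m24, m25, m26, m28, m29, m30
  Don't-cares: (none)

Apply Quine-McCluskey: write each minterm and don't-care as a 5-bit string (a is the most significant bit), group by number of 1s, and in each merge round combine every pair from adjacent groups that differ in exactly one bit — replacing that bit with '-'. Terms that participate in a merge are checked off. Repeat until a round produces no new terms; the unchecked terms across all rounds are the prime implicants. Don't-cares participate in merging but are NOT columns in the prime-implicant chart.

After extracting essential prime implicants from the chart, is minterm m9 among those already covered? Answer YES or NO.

[col 0] 00000*, 00001*, 00011*, 00100*, 00110*, 00111*, 01000*, 01001*, 01010*, 01011*, 01100*, 01110*, 10001*, 10011*, 10111*, 11000*, 11001*, 11010*, 11100*, 11101*, 11110*
[col 1] -0001*, -0011*, -0111*, -1000*, -1001*, -1010*, -1100*, -1110*, 0-000*, 0-001*, 0-011*, 0-100*, 0-110*, 00-00*, 00-11*, 000-1*, 0000-*, 001-0*, 0011-, 01-00*, 01-10*, 010-0*, 010-1*, 0100-*, 0101-*, 011-0*, 1-001*, 10-11*, 100-1*, 11-00*, 11-01*, 11-10*, 110-0*, 1100-*, 111-0*, 1110-*
[col 2] --001, -0-11, -00-1, -1-00*, -1-10*, -10-0*, -100-, -11-0*, 0--00, 0-0-1, 0-00-, 0-1-0, 01--0*, 010--, 11--0*, 11-0-
[col 3] -1--0
Prime implicants: --001, -0-11, -00-1, -1--0, -100-, 0--00, 0-0-1, 0-00-, 0-1-0, 0011-, 010--, 11-0-
PI chart (minterm → PIs covering it):
  0 | 0--00,0-00-
  1 | --001,-00-1,0-0-1,0-00-
  3 | -0-11,-00-1,0-0-1
  4 | 0--00,0-1-0
  6 | 0-1-0,0011-
  7 | -0-11,0011-
  8 | -1--0,-100-,0--00,0-00-,010--
  9 | --001,-100-,0-0-1,0-00-,010--
  10 | -1--0,010--
  11 | 0-0-1,010--
  12 | -1--0,0--00,0-1-0
  14 | -1--0,0-1-0
  17 | --001,-00-1
  19 | -0-11,-00-1
  23 | -0-11  (sole → essential)
  24 | -1--0,-100-,11-0-
  25 | --001,-100-,11-0-
  26 | -1--0  (sole → essential)
  28 | -1--0,11-0-
  29 | 11-0-  (sole → essential)
  30 | -1--0  (sole → essential)
Essential prime implicants: -0-11, -1--0, 11-0-

NO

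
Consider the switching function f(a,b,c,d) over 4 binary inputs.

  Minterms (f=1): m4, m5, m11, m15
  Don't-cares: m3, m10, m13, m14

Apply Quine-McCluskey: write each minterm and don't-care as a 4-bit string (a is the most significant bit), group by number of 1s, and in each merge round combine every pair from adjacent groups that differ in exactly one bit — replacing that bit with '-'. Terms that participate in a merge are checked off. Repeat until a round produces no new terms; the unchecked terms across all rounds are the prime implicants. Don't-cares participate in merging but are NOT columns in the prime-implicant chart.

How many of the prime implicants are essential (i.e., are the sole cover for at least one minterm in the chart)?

size-2^0 implicants → 0011(✓)  0100(✓)  0101(✓)  1010(✓)  1011(✓)  1101(✓)  1110(✓)  1111(✓)
size-2^1 implicants → -011  -101  010-  1-10(✓)  1-11(✓)  101-(✓)  11-1  111-(✓)
size-2^2 implicants → 1-1-
Unchecked terms (primes): -011, -101, 010-, 1-1-, 11-1
Minterm coverage:
  m4 ⊆ 010- [E]
  m5 ⊆ -101,010-
  m11 ⊆ -011,1-1-
  m15 ⊆ 1-1-,11-1
E = {010-}

1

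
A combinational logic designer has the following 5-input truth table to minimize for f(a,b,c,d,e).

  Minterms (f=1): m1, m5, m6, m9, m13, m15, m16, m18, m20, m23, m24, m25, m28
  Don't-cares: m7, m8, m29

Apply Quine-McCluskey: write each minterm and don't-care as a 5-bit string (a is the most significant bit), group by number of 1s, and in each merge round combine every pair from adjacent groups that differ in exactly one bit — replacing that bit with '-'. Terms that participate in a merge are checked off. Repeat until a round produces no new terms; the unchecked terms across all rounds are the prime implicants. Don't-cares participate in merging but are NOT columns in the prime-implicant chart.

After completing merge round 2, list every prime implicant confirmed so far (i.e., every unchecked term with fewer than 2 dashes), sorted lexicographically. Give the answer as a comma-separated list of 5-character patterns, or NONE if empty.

-0111, 0011-, 100-0

[col 0] 00001*, 00101*, 00110*, 00111*, 01000*, 01001*, 01101*, 01111*, 10000*, 10010*, 10100*, 10111*, 11000*, 11001*, 11100*, 11101*
[col 1] -0111, -1000*, -1001*, -1101*, 0-001*, 0-101*, 0-111*, 00-01*, 001-1*, 0011-, 01-01*, 0100-*, 011-1*, 1-000*, 1-100*, 10-00*, 100-0, 11-00*, 11-01*, 1100-*, 1110-*
[col 2] -1-01, -100-, 0--01, 0-1-1, 1--00, 11-0-
Prime implicants: -0111, -1-01, -100-, 0--01, 0-1-1, 0011-, 1--00, 100-0, 11-0-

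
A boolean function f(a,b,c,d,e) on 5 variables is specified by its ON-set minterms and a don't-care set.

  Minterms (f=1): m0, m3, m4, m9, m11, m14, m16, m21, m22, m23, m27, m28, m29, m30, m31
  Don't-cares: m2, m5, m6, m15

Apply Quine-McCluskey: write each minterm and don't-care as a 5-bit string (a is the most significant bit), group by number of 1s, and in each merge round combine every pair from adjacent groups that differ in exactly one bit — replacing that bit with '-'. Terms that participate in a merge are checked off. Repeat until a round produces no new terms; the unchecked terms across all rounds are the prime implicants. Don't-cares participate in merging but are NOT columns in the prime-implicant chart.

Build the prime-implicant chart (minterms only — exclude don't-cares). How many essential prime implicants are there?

Round 0: 00000✓ 00010✓ 00011✓ 00100✓ 00101✓ 00110✓ 01001✓ 01011✓ 01110✓ 01111✓ 10000✓ 10101✓ 10110✓ 10111✓ 11011✓ 11100✓ 11101✓ 11110✓ 11111✓
Round 1: -0000 -0101 -0110✓ -1011✓ -1110✓ -1111✓ 0-011 0-110✓ 00-00✓ 00-10✓ 000-0✓ 0001- 001-0✓ 0010- 01-11✓ 010-1 0111-✓ 1-101✓ 1-110✓ 1-111✓ 101-1✓ 1011-✓ 11-11✓ 111-0✓ 111-1✓ 1110-✓ 1111-✓
Round 2: --110 -1-11 -111- 00--0 1-1-1 1-11- 111--
PIs = {--110, -0000, -0101, -1-11, -111-, 0-011, 00--0, 0001-, 0010-, 010-1, 1-1-1, 1-11-, 111--}
Coverage chart:
  m0: -0000,00--0
  m3: 0-011,0001-
  m4: 00--0,0010-
  m9: 010-1 ←essential
  m11: -1-11,0-011,010-1
  m14: --110,-111-
  m16: -0000 ←essential
  m21: -0101,1-1-1
  m22: --110,1-11-
  m23: 1-1-1,1-11-
  m27: -1-11 ←essential
  m28: 111-- ←essential
  m29: 1-1-1,111--
  m30: --110,-111-,1-11-,111--
  m31: -1-11,-111-,1-1-1,1-11-,111--
Essential: -0000, -1-11, 010-1, 111--

4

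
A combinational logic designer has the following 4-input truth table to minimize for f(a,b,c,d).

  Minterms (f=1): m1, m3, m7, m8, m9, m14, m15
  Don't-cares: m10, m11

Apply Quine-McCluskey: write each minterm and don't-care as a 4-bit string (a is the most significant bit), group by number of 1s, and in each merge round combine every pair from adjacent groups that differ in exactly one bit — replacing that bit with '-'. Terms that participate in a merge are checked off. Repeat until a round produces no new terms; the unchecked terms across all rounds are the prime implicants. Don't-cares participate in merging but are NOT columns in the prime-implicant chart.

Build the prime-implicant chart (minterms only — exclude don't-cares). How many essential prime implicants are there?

4

[col 0] 0001*, 0011*, 0111*, 1000*, 1001*, 1010*, 1011*, 1110*, 1111*
[col 1] -001*, -011*, -111*, 0-11*, 00-1*, 1-10*, 1-11*, 10-0*, 10-1*, 100-*, 101-*, 111-*
[col 2] --11, -0-1, 1-1-, 10--
Prime implicants: --11, -0-1, 1-1-, 10--
PI chart (minterm → PIs covering it):
  1 | -0-1  (sole → essential)
  3 | --11,-0-1
  7 | --11  (sole → essential)
  8 | 10--  (sole → essential)
  9 | -0-1,10--
  14 | 1-1-  (sole → essential)
  15 | --11,1-1-
Essential prime implicants: --11, -0-1, 1-1-, 10--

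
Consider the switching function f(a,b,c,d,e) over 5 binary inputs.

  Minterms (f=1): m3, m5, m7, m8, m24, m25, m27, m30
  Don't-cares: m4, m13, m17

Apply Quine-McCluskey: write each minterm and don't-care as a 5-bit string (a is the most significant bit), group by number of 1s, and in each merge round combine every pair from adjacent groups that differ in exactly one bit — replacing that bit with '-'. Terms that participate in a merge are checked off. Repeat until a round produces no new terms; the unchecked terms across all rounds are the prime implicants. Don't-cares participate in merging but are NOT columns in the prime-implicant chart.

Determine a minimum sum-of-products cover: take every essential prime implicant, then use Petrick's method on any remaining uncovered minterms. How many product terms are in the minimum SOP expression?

size-2^0 implicants → 00011(✓)  00100(✓)  00101(✓)  00111(✓)  01000(✓)  01101(✓)  10001(✓)  11000(✓)  11001(✓)  11011(✓)  11110
size-2^1 implicants → -1000  0-101  00-11  001-1  0010-  1-001  110-1  1100-
Unchecked terms (primes): -1000, 0-101, 00-11, 001-1, 0010-, 1-001, 110-1, 1100-, 11110
Minterm coverage:
  m3 ⊆ 00-11 [E]
  m5 ⊆ 0-101,001-1,0010-
  m7 ⊆ 00-11,001-1
  m8 ⊆ -1000 [E]
  m24 ⊆ -1000,1100-
  m25 ⊆ 1-001,110-1,1100-
  m27 ⊆ 110-1 [E]
  m30 ⊆ 11110 [E]
E = {-1000, 00-11, 110-1, 11110}
Petrick residual → 0-101
Cover = bc'd'e' + a'cd'e + a'b'de + abc'e + abcde'  |cover|=5

5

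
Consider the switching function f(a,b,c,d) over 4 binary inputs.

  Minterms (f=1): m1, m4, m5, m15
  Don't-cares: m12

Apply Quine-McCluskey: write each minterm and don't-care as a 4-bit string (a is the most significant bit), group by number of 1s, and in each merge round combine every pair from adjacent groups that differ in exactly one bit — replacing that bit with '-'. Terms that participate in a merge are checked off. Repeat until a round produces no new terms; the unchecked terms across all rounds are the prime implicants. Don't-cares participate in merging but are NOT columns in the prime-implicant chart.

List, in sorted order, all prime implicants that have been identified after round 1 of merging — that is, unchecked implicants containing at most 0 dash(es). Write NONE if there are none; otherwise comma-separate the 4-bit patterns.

[col 0] 0001*, 0100*, 0101*, 1100*, 1111
[col 1] -100, 0-01, 010-
Prime implicants: -100, 0-01, 010-, 1111

1111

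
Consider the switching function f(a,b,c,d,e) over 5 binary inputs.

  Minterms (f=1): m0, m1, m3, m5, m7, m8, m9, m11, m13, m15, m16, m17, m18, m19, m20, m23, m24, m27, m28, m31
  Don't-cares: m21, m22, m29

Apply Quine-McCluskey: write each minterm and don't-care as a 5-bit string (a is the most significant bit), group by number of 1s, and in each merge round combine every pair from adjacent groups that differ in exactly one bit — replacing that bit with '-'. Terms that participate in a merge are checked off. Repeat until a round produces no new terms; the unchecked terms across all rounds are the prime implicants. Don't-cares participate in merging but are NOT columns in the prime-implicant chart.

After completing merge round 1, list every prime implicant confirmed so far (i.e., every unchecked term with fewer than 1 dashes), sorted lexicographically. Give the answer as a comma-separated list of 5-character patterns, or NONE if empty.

NONE

[col 0] 00000*, 00001*, 00011*, 00101*, 00111*, 01000*, 01001*, 01011*, 01101*, 01111*, 10000*, 10001*, 10010*, 10011*, 10100*, 10101*, 10110*, 10111*, 11000*, 11011*, 11100*, 11101*, 11111*
[col 1] -0000*, -0001*, -0011*, -0101*, -0111*, -1000*, -1011*, -1101*, -1111*, 0-000*, 0-001*, 0-011*, 0-101*, 0-111*, 00-01*, 00-11*, 000-1*, 0000-*, 001-1*, 01-01*, 01-11*, 010-1*, 0100-*, 011-1*, 1-000*, 1-011*, 1-100*, 1-101*, 1-111*, 10-00*, 10-01*, 10-10*, 10-11*, 100-0*, 100-1*, 1000-*, 1001-*, 101-0*, 101-1*, 1010-*, 1011-*, 11-00*, 11-11*, 111-1*, 1110-*
[col 2] --000, --011*, --101*, --111*, -0-01*, -0-11*, -00-1*, -000-, -01-1*, -1-11*, -11-1*, 0--01*, 0--11*, 0-0-1*, 0-00-, 0-1-1*, 00--1*, 01--1*, 1--00, 1--11*, 1-1-1*, 1-10-, 10--0*, 10--1*, 10-0-*, 10-1-*, 100--*, 101--*
[col 3] ---11, --1-1, -0--1, 0---1, 10---
Prime implicants: ---11, --000, --1-1, -0--1, -000-, 0---1, 0-00-, 1--00, 1-10-, 10---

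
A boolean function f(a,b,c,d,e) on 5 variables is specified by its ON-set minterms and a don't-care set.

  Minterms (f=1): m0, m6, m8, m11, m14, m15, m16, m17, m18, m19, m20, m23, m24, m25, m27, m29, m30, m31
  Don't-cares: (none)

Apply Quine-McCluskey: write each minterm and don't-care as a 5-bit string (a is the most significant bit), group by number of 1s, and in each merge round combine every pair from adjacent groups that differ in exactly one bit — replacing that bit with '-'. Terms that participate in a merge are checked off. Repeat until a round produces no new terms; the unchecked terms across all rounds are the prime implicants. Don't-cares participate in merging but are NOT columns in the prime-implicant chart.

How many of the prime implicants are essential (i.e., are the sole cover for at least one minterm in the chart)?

[col 0] 00000*, 00110*, 01000*, 01011*, 01110*, 01111*, 10000*, 10001*, 10010*, 10011*, 10100*, 10111*, 11000*, 11001*, 11011*, 11101*, 11110*, 11111*
[col 1] -0000*, -1000*, -1011*, -1110*, -1111*, 0-000*, 0-110, 01-11*, 0111-*, 1-000*, 1-001*, 1-011*, 1-111*, 10-00, 10-11*, 100-0*, 100-1*, 1000-*, 1001-*, 11-01*, 11-11*, 110-1*, 1100-*, 111-1*, 1111-*
[col 2] --000, -1-11, -111-, 1--11, 1-0-1, 1-00-, 100--, 11--1
Prime implicants: --000, -1-11, -111-, 0-110, 1--11, 1-0-1, 1-00-, 10-00, 100--, 11--1
PI chart (minterm → PIs covering it):
  0 | --000  (sole → essential)
  6 | 0-110  (sole → essential)
  8 | --000  (sole → essential)
  11 | -1-11  (sole → essential)
  14 | -111-,0-110
  15 | -1-11,-111-
  16 | --000,1-00-,10-00,100--
  17 | 1-0-1,1-00-,100--
  18 | 100--  (sole → essential)
  19 | 1--11,1-0-1,100--
  20 | 10-00  (sole → essential)
  23 | 1--11  (sole → essential)
  24 | --000,1-00-
  25 | 1-0-1,1-00-,11--1
  27 | -1-11,1--11,1-0-1,11--1
  29 | 11--1  (sole → essential)
  30 | -111-  (sole → essential)
  31 | -1-11,-111-,1--11,11--1
Essential prime implicants: --000, -1-11, -111-, 0-110, 1--11, 10-00, 100--, 11--1

8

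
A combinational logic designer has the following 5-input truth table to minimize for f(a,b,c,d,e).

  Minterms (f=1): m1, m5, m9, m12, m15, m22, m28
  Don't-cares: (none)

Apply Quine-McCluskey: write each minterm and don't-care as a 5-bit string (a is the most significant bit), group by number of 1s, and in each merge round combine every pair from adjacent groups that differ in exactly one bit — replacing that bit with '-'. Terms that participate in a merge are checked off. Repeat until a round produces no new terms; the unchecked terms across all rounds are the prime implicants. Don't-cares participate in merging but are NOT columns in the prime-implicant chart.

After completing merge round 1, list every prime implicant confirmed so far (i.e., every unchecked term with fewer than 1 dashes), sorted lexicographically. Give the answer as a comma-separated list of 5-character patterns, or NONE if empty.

01111, 10110

[col 0] 00001*, 00101*, 01001*, 01100*, 01111, 10110, 11100*
[col 1] -1100, 0-001, 00-01
Prime implicants: -1100, 0-001, 00-01, 01111, 10110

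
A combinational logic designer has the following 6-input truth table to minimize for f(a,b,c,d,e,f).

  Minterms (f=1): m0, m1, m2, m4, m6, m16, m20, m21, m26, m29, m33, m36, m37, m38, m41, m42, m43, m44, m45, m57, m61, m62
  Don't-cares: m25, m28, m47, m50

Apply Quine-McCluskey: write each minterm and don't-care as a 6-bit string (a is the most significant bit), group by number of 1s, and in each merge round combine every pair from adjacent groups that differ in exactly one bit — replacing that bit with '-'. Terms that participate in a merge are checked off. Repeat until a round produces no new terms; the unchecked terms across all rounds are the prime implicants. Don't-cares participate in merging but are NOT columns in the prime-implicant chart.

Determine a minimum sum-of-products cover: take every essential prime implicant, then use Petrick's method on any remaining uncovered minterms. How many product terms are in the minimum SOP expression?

10

Round 0: 000000✓ 000001✓ 000010✓ 000100✓ 000110✓ 010000✓ 010100✓ 010101✓ 011001✓ 011010 011100✓ 011101✓ 100001✓ 100100✓ 100101✓ 100110✓ 101001✓ 101010✓ 101011✓ 101100✓ 101101✓ 101111✓ 110010 111001✓ 111101✓ 111110
Round 1: -00001 -00100✓ -00110✓ -11001✓ -11101✓ 0-0000✓ 0-0100✓ 000-00✓ 000-10✓ 0000-0✓ 00000- 0001-0✓ 01-100✓ 01-101✓ 010-00✓ 01010-✓ 011-01✓ 01110-✓ 1-1001✓ 1-1101✓ 10-001✓ 10-100✓ 10-101✓ 100-01✓ 1001-0✓ 10010-✓ 101-01✓ 101-11✓ 1010-1✓ 10101- 1011-1✓ 10110-✓ 111-01✓
Round 2: -001-0 -11-01 0-0-00 000--0 01-10- 1-1-01 10--01 10-10- 101--1
PIs = {-00001, -001-0, -11-01, 0-0-00, 000--0, 00000-, 01-10-, 011010, 1-1-01, 10--01, 10-10-, 101--1, 10101-, 110010, 111110}
Coverage chart:
  m0: 0-0-00,000--0,00000-
  m1: -00001,00000-
  m2: 000--0 ←essential
  m4: -001-0,0-0-00,000--0
  m6: -001-0,000--0
  m16: 0-0-00 ←essential
  m20: 0-0-00,01-10-
  m21: 01-10- ←essential
  m26: 011010 ←essential
  m29: -11-01,01-10-
  m33: -00001,10--01
  m36: -001-0,10-10-
  m37: 10--01,10-10-
  m38: -001-0 ←essential
  m41: 1-1-01,10--01,101--1
  m42: 10101- ←essential
  m43: 101--1,10101-
  m44: 10-10- ←essential
  m45: 1-1-01,10--01,10-10-,101--1
  m57: -11-01,1-1-01
  m61: -11-01,1-1-01
  m62: 111110 ←essential
Essential: -001-0, 0-0-00, 000--0, 01-10-, 011010, 10-10-, 10101-, 111110
Petrick residual → -00001, 1-1-01
Min cover (10 terms): b'c'd'e'f + b'c'df' + a'c'e'f' + a'b'c'f' + a'bde' + a'bcd'ef' + ace'f + ab'de' + ab'cd'e + abcdef'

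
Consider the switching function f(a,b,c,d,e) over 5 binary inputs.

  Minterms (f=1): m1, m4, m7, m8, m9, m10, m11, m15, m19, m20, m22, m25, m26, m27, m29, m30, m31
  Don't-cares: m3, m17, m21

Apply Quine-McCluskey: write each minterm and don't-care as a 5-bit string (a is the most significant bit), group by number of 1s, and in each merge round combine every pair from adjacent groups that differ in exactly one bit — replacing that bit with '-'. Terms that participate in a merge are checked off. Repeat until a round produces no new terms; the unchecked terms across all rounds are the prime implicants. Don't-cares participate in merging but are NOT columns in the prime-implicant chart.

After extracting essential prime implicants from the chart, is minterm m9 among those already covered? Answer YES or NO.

YES

Round 0: 00001✓ 00011✓ 00100✓ 00111✓ 01000✓ 01001✓ 01010✓ 01011✓ 01111✓ 10001✓ 10011✓ 10100✓ 10101✓ 10110✓ 11001✓ 11010✓ 11011✓ 11101✓ 11110✓ 11111✓
Round 1: -0001✓ -0011✓ -0100 -1001✓ -1010✓ -1011✓ -1111✓ 0-001✓ 0-011✓ 0-111✓ 00-11✓ 000-1✓ 01-11✓ 010-0✓ 010-1✓ 0100-✓ 0101-✓ 1-001✓ 1-011✓ 1-101✓ 1-110 10-01✓ 100-1✓ 101-0 1010- 11-01✓ 11-10✓ 11-11✓ 110-1✓ 1101-✓ 111-1✓ 1111-✓
Round 2: --001✓ --011✓ -00-1✓ -1-11 -10-1✓ -101- 0--11 0-0-1✓ 010-- 1--01 1-0-1✓ 11--1 11-1-
Round 3: --0-1
PIs = {--0-1, -0100, -1-11, -101-, 0--11, 010--, 1--01, 1-110, 101-0, 1010-, 11--1, 11-1-}
Coverage chart:
  m1: --0-1 ←essential
  m4: -0100 ←essential
  m7: 0--11 ←essential
  m8: 010-- ←essential
  m9: --0-1,010--
  m10: -101-,010--
  m11: --0-1,-1-11,-101-,0--11,010--
  m15: -1-11,0--11
  m19: --0-1 ←essential
  m20: -0100,101-0,1010-
  m22: 1-110,101-0
  m25: --0-1,1--01,11--1
  m26: -101-,11-1-
  m27: --0-1,-1-11,-101-,11--1,11-1-
  m29: 1--01,11--1
  m30: 1-110,11-1-
  m31: -1-11,11--1,11-1-
Essential: --0-1, -0100, 0--11, 010--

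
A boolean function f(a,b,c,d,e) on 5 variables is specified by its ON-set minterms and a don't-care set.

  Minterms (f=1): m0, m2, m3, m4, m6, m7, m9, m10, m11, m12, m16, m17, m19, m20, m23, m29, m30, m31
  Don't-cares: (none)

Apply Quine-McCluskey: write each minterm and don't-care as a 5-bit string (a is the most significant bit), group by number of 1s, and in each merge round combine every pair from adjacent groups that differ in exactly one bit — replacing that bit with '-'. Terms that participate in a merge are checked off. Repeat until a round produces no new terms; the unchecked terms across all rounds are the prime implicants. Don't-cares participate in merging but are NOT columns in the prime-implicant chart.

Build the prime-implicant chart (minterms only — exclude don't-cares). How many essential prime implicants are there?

6

Round 0: 00000✓ 00010✓ 00011✓ 00100✓ 00110✓ 00111✓ 01001✓ 01010✓ 01011✓ 01100✓ 10000✓ 10001✓ 10011✓ 10100✓ 10111✓ 11101✓ 11110✓ 11111✓
Round 1: -0000✓ -0011✓ -0100✓ -0111✓ 0-010✓ 0-011✓ 0-100 00-00✓ 00-10✓ 00-11✓ 000-0✓ 0001-✓ 001-0✓ 0011-✓ 010-1 0101-✓ 1-111 10-00✓ 10-11✓ 100-1 1000- 111-1 1111-
Round 2: -0-00 -0-11 0-01- 00--0 00-1-
PIs = {-0-00, -0-11, 0-01-, 0-100, 00--0, 00-1-, 010-1, 1-111, 100-1, 1000-, 111-1, 1111-}
Coverage chart:
  m0: -0-00,00--0
  m2: 0-01-,00--0,00-1-
  m3: -0-11,0-01-,00-1-
  m4: -0-00,0-100,00--0
  m6: 00--0,00-1-
  m7: -0-11,00-1-
  m9: 010-1 ←essential
  m10: 0-01- ←essential
  m11: 0-01-,010-1
  m12: 0-100 ←essential
  m16: -0-00,1000-
  m17: 100-1,1000-
  m19: -0-11,100-1
  m20: -0-00 ←essential
  m23: -0-11,1-111
  m29: 111-1 ←essential
  m30: 1111- ←essential
  m31: 1-111,111-1,1111-
Essential: -0-00, 0-01-, 0-100, 010-1, 111-1, 1111-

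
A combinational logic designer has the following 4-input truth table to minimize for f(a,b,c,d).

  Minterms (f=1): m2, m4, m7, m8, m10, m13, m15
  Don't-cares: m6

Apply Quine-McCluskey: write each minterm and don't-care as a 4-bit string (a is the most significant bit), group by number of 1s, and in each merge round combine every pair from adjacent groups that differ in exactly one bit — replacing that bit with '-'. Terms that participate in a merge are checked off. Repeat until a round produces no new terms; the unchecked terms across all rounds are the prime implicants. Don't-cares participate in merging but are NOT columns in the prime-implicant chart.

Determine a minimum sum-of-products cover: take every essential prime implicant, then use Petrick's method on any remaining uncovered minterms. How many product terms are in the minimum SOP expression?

5

size-2^0 implicants → 0010(✓)  0100(✓)  0110(✓)  0111(✓)  1000(✓)  1010(✓)  1101(✓)  1111(✓)
size-2^1 implicants → -010  -111  0-10  01-0  011-  10-0  11-1
Unchecked terms (primes): -010, -111, 0-10, 01-0, 011-, 10-0, 11-1
Minterm coverage:
  m2 ⊆ -010,0-10
  m4 ⊆ 01-0 [E]
  m7 ⊆ -111,011-
  m8 ⊆ 10-0 [E]
  m10 ⊆ -010,10-0
  m13 ⊆ 11-1 [E]
  m15 ⊆ -111,11-1
E = {01-0, 10-0, 11-1}
Petrick residual → -010, -111
Cover = b'cd' + bcd + a'bd' + ab'd' + abd  |cover|=5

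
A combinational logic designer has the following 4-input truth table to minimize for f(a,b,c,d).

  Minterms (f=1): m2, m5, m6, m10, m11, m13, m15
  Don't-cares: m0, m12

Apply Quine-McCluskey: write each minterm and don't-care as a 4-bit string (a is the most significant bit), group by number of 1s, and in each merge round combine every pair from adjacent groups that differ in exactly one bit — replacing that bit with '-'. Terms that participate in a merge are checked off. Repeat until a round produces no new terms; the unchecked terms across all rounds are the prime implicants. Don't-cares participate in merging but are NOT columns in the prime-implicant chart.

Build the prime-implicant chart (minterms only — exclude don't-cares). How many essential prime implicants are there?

2

size-2^0 implicants → 0000(✓)  0010(✓)  0101(✓)  0110(✓)  1010(✓)  1011(✓)  1100(✓)  1101(✓)  1111(✓)
size-2^1 implicants → -010  -101  0-10  00-0  1-11  101-  11-1  110-
Unchecked terms (primes): -010, -101, 0-10, 00-0, 1-11, 101-, 11-1, 110-
Minterm coverage:
  m2 ⊆ -010,0-10,00-0
  m5 ⊆ -101 [E]
  m6 ⊆ 0-10 [E]
  m10 ⊆ -010,101-
  m11 ⊆ 1-11,101-
  m13 ⊆ -101,11-1,110-
  m15 ⊆ 1-11,11-1
E = {-101, 0-10}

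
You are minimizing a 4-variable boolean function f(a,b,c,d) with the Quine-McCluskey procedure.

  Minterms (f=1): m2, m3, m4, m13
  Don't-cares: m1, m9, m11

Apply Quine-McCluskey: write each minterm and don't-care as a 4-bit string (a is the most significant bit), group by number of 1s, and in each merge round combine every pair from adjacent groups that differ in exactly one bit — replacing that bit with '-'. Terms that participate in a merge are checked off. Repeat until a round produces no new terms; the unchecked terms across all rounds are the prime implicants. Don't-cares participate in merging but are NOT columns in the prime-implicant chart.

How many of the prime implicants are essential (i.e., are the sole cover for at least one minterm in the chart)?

Round 0: 0001✓ 0010✓ 0011✓ 0100 1001✓ 1011✓ 1101✓
Round 1: -001✓ -011✓ 00-1✓ 001- 1-01 10-1✓
Round 2: -0-1
PIs = {-0-1, 001-, 0100, 1-01}
Coverage chart:
  m2: 001- ←essential
  m3: -0-1,001-
  m4: 0100 ←essential
  m13: 1-01 ←essential
Essential: 001-, 0100, 1-01

3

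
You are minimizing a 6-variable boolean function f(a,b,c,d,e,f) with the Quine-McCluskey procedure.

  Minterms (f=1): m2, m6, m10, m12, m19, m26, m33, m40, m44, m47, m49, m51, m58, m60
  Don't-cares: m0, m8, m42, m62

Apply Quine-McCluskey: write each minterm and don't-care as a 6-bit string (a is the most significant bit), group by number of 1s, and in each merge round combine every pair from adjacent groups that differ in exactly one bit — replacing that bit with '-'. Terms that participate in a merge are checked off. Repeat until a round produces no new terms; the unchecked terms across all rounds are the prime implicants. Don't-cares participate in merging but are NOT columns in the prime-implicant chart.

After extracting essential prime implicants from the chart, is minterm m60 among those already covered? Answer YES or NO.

[col 0] 000000*, 000010*, 000110*, 001000*, 001010*, 001100*, 010011*, 011010*, 100001*, 101000*, 101010*, 101100*, 101111, 110001*, 110011*, 111010*, 111100*, 111110*
[col 1] -01000*, -01010*, -01100*, -10011, -11010*, 0-1010*, 00-000*, 00-010*, 000-10, 0000-0*, 001-00*, 0010-0*, 1-0001, 1-1010*, 1-1100, 101-00*, 1010-0*, 1100-1, 111-10, 1111-0
[col 2] --1010, -01-00, -010-0, 00-0-0
Prime implicants: --1010, -01-00, -010-0, -10011, 00-0-0, 000-10, 1-0001, 1-1100, 101111, 1100-1, 111-10, 1111-0
PI chart (minterm → PIs covering it):
  2 | 00-0-0,000-10
  6 | 000-10  (sole → essential)
  10 | --1010,-010-0,00-0-0
  12 | -01-00  (sole → essential)
  19 | -10011  (sole → essential)
  26 | --1010  (sole → essential)
  33 | 1-0001  (sole → essential)
  40 | -01-00,-010-0
  44 | -01-00,1-1100
  47 | 101111  (sole → essential)
  49 | 1-0001,1100-1
  51 | -10011,1100-1
  58 | --1010,111-10
  60 | 1-1100,1111-0
Essential prime implicants: --1010, -01-00, -10011, 000-10, 1-0001, 101111

NO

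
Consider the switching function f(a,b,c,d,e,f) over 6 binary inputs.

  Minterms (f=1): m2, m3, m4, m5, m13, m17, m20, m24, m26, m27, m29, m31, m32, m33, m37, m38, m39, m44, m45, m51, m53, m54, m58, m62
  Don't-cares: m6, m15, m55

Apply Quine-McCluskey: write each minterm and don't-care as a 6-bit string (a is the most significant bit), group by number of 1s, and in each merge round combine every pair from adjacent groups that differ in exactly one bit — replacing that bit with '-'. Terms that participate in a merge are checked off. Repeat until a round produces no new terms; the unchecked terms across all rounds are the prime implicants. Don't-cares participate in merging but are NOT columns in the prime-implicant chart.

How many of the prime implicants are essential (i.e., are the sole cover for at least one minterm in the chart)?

9

Round 0: 000010✓ 000011✓ 000100✓ 000101✓ 000110✓ 001101✓ 001111✓ 010001 010100✓ 011000✓ 011010✓ 011011✓ 011101✓ 011111✓ 100000✓ 100001✓ 100101✓ 100110✓ 100111✓ 101100✓ 101101✓ 110011✓ 110101✓ 110110✓ 110111✓ 111010✓ 111110✓
Round 1: -00101✓ -00110 -01101✓ -11010 0-0100 0-1101✓ 0-1111✓ 00-101✓ 000-10 00001- 0001-0 00010- 0011-1✓ 011-11 0110-0 01101- 0111-1✓ 1-0101✓ 1-0110✓ 1-0111✓ 10-101✓ 100-01 10000- 1001-1✓ 10011-✓ 10110- 11-110 110-11 1101-1✓ 11011-✓ 111-10
Round 2: -0-101 0-11-1 1-01-1 1-011-
PIs = {-0-101, -00110, -11010, 0-0100, 0-11-1, 000-10, 00001-, 0001-0, 00010-, 010001, 011-11, 0110-0, 01101-, 1-01-1, 1-011-, 100-01, 10000-, 10110-, 11-110, 110-11, 111-10}
Coverage chart:
  m2: 000-10,00001-
  m3: 00001- ←essential
  m4: 0-0100,0001-0,00010-
  m5: -0-101,00010-
  m13: -0-101,0-11-1
  m17: 010001 ←essential
  m20: 0-0100 ←essential
  m24: 0110-0 ←essential
  m26: -11010,0110-0,01101-
  m27: 011-11,01101-
  m29: 0-11-1 ←essential
  m31: 0-11-1,011-11
  m32: 10000- ←essential
  m33: 100-01,10000-
  m37: -0-101,1-01-1,100-01
  m38: -00110,1-011-
  m39: 1-01-1,1-011-
  m44: 10110- ←essential
  m45: -0-101,10110-
  m51: 110-11 ←essential
  m53: 1-01-1 ←essential
  m54: 1-011-,11-110
  m58: -11010,111-10
  m62: 11-110,111-10
Essential: 0-0100, 0-11-1, 00001-, 010001, 0110-0, 1-01-1, 10000-, 10110-, 110-11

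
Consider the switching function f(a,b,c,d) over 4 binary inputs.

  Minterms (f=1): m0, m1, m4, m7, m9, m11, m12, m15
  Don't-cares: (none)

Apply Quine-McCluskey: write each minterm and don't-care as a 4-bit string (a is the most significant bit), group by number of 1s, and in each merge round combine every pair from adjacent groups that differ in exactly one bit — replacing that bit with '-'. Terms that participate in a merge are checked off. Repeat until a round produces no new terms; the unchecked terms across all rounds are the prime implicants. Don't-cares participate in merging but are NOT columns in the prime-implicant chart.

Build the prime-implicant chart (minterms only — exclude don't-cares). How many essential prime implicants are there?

2

size-2^0 implicants → 0000(✓)  0001(✓)  0100(✓)  0111(✓)  1001(✓)  1011(✓)  1100(✓)  1111(✓)
size-2^1 implicants → -001  -100  -111  0-00  000-  1-11  10-1
Unchecked terms (primes): -001, -100, -111, 0-00, 000-, 1-11, 10-1
Minterm coverage:
  m0 ⊆ 0-00,000-
  m1 ⊆ -001,000-
  m4 ⊆ -100,0-00
  m7 ⊆ -111 [E]
  m9 ⊆ -001,10-1
  m11 ⊆ 1-11,10-1
  m12 ⊆ -100 [E]
  m15 ⊆ -111,1-11
E = {-100, -111}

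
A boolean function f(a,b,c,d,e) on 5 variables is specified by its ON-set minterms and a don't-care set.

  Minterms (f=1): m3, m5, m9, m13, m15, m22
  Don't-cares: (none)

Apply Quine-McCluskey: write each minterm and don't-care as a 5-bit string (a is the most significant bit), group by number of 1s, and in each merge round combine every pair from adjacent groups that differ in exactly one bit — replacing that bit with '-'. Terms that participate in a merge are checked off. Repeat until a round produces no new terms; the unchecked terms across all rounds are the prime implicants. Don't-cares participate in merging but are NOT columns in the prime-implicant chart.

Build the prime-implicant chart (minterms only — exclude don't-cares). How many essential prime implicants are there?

5

Round 0: 00011 00101✓ 01001✓ 01101✓ 01111✓ 10110
Round 1: 0-101 01-01 011-1
PIs = {0-101, 00011, 01-01, 011-1, 10110}
Coverage chart:
  m3: 00011 ←essential
  m5: 0-101 ←essential
  m9: 01-01 ←essential
  m13: 0-101,01-01,011-1
  m15: 011-1 ←essential
  m22: 10110 ←essential
Essential: 0-101, 00011, 01-01, 011-1, 10110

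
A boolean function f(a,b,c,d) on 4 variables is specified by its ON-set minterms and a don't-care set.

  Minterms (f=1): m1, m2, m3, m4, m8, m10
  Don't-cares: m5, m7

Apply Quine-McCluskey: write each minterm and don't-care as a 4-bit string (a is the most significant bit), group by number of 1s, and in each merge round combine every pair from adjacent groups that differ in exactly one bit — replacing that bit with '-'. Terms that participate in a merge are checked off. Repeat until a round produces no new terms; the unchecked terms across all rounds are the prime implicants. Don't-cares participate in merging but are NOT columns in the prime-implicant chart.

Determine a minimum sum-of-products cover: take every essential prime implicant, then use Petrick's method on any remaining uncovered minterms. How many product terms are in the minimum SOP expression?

4

[col 0] 0001*, 0010*, 0011*, 0100*, 0101*, 0111*, 1000*, 1010*
[col 1] -010, 0-01*, 0-11*, 00-1*, 001-, 01-1*, 010-, 10-0
[col 2] 0--1
Prime implicants: -010, 0--1, 001-, 010-, 10-0
PI chart (minterm → PIs covering it):
  1 | 0--1  (sole → essential)
  2 | -010,001-
  3 | 0--1,001-
  4 | 010-  (sole → essential)
  8 | 10-0  (sole → essential)
  10 | -010,10-0
Essential prime implicants: 0--1, 010-, 10-0
Petrick residual → -010
Minimum SOP uses 4 PIs: b'cd' + a'd + a'bc' + ab'd'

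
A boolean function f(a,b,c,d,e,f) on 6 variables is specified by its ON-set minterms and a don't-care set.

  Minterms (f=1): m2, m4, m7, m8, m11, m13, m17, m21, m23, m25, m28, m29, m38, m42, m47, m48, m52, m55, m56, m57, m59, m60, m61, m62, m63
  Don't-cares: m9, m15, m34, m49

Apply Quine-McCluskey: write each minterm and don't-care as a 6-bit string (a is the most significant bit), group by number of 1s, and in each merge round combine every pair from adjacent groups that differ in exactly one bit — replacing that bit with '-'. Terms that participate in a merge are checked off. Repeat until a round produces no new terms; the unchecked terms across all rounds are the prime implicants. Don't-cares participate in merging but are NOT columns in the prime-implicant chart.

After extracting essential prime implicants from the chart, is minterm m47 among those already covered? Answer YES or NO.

Round 0: 000010✓ 000100 000111✓ 001000✓ 001001✓ 001011✓ 001101✓ 001111✓ 010001✓ 010101✓ 010111✓ 011001✓ 011100✓ 011101✓ 100010✓ 100110✓ 101010✓ 101111✓ 110000✓ 110001✓ 110100✓ 110111✓ 111000✓ 111001✓ 111011✓ 111100✓ 111101✓ 111110✓ 111111✓
Round 1: -00010 -01111 -10001✓ -10111 -11001✓ -11100✓ -11101✓ 0-0111 0-1001✓ 0-1101✓ 00-111 001-01✓ 001-11✓ 0010-1✓ 00100- 0011-1✓ 01-001✓ 01-101✓ 010-01✓ 0101-1 011-01✓ 01110-✓ 1-1111 10-010 100-10 11-000✓ 11-001✓ 11-100✓ 11-111 110-00✓ 11000-✓ 111-00✓ 111-01✓ 111-11✓ 1110-1✓ 11100-✓ 1111-0✓ 1111-1✓ 11110-✓ 11111-✓
Round 2: -1-001 -11-01 -1110- 0-1-01 001--1 01--01 11--00 11-00- 111--1 111-0- 1111--
PIs = {-00010, -01111, -1-001, -10111, -11-01, -1110-, 0-0111, 0-1-01, 00-111, 000100, 001--1, 00100-, 01--01, 0101-1, 1-1111, 10-010, 100-10, 11--00, 11-00-, 11-111, 111--1, 111-0-, 1111--}
Coverage chart:
  m2: -00010 ←essential
  m4: 000100 ←essential
  m7: 0-0111,00-111
  m8: 00100- ←essential
  m11: 001--1 ←essential
  m13: 0-1-01,001--1
  m17: -1-001,01--01
  m21: 01--01,0101-1
  m23: -10111,0-0111,0101-1
  m25: -1-001,-11-01,0-1-01,01--01
  m28: -1110- ←essential
  m29: -11-01,-1110-,0-1-01,01--01
  m38: 100-10 ←essential
  m42: 10-010 ←essential
  m47: -01111,1-1111
  m48: 11--00,11-00-
  m52: 11--00 ←essential
  m55: -10111,11-111
  m56: 11--00,11-00-,111-0-
  m57: -1-001,-11-01,11-00-,111--1,111-0-
  m59: 111--1 ←essential
  m60: -1110-,11--00,111-0-,1111--
  m61: -11-01,-1110-,111--1,111-0-,1111--
  m62: 1111-- ←essential
  m63: 1-1111,11-111,111--1,1111--
Essential: -00010, -1110-, 000100, 001--1, 00100-, 10-010, 100-10, 11--00, 111--1, 1111--

NO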